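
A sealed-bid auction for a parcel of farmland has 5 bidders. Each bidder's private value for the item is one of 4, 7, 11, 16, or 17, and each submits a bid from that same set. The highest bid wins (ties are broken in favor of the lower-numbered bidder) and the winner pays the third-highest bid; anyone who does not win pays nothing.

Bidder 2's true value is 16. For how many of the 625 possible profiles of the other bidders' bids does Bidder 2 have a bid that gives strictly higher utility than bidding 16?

108

Others bid (4, 4, 4, 17): truth gives 0; bid 17 gives 12 > 0. Violating.
Others bid (4, 4, 7, 17): truth gives 0; bid 17 gives 9 > 0. Violating.
Others bid (4, 4, 11, 17): truth gives 0; bid 17 gives 5 > 0. Violating.
Others bid (4, 4, 17, 4): truth gives 0; bid 17 gives 12 > 0. Violating.
Others bid (4, 4, 4, 4): truth gives 12; no alternative beats it.
Others bid (4, 4, 4, 7): truth gives 12; no alternative beats it.
(Checking all 625 profiles: 108 have a profitable deviation, 517 do not.)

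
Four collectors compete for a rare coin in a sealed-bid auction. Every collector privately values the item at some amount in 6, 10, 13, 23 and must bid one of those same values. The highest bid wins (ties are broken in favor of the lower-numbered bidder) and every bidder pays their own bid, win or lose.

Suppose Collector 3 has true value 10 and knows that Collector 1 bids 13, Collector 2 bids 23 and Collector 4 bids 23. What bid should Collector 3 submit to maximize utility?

Bid 6: loses but pays 6, utility -6.
Bid 10: loses but pays 10, utility -10.
Bid 13: loses but pays 13, utility -13.
Bid 23: loses but pays 23, utility -23.
The best choice is 6 with utility -6.

6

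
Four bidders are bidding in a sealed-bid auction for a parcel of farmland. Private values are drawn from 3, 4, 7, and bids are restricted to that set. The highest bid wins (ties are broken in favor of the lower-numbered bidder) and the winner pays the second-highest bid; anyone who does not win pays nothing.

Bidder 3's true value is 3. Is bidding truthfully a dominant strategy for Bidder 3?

Check each profile of the others' bids and compare truth against every alternative bid.
Others bid (3, 3, 4): truth gives 0, best alternative gives -1.
Others bid (3, 3, 3): truth gives 0, best alternative gives 0.
Others bid (3, 3, 7): truth gives 0, best alternative gives 0.
Others bid (3, 4, 3): truth gives 0, best alternative gives 0.
Others bid (3, 4, 4): truth gives 0, best alternative gives 0.
Others bid (3, 4, 7): truth gives 0, best alternative gives 0.
(Remaining 21 profiles checked similarly; truth is weakly best in each.)
In every case the truthful bid is at least as good as any alternative, so it is a dominant strategy.

Yes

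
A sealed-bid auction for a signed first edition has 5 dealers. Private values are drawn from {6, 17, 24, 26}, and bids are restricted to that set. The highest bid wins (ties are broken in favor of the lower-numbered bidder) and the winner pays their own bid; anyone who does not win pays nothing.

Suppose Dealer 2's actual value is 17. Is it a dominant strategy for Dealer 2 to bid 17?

Check each profile of the others' bids and compare truth against every alternative bid.
Others bid (6, 6, 6, 6): truth gives 0, best alternative gives 0.
Others bid (6, 6, 6, 17): truth gives 0, best alternative gives 0.
Others bid (6, 6, 6, 24): truth gives 0, best alternative gives 0.
Others bid (6, 6, 6, 26): truth gives 0, best alternative gives 0.
Others bid (6, 6, 17, 6): truth gives 0, best alternative gives 0.
Others bid (6, 6, 17, 17): truth gives 0, best alternative gives 0.
(Remaining 250 profiles checked similarly; truth is weakly best in each.)
In every case the truthful bid is at least as good as any alternative, so it is a dominant strategy.

Yes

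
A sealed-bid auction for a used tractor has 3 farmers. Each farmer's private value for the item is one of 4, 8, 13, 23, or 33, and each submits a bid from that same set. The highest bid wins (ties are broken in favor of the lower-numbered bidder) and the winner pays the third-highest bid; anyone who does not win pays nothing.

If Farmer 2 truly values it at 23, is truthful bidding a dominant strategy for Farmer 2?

Consider the case where Farmer 1 bids 4 and Farmer 3 bids 33.
Truthful bid 23: loses, pays 0, utility 0.
Bid 33 instead: wins, pays 4, utility 23 - 4 = 19.
Since 19 > 0, bidding 33 is strictly better here, so truthful bidding is not dominant.

No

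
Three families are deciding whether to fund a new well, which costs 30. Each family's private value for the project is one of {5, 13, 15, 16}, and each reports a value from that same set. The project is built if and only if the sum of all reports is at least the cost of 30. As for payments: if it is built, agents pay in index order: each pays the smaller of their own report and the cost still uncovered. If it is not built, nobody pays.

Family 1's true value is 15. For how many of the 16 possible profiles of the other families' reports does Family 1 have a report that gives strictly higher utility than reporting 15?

15

Others report (5, 13): truth gives 0; report 13 gives 2 > 0. Violating.
Others report (5, 15): truth gives 0; report 13 gives 2 > 0. Violating.
Others report (5, 16): truth gives 0; report 13 gives 2 > 0. Violating.
Others report (13, 5): truth gives 0; report 13 gives 2 > 0. Violating.
Others report (5, 5): truth gives 0; no alternative beats it.
(Checking all 16 profiles: 15 have a profitable deviation, 1 does not.)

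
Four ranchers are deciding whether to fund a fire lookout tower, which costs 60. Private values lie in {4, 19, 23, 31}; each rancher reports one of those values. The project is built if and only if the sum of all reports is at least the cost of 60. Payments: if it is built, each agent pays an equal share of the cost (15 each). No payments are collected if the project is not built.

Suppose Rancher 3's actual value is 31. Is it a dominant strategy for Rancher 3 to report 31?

Yes

Check each profile of the others' reports and compare truth against every alternative report.
Others report (4, 4, 23): truth gives 16, best alternative gives 0.
Others report (4, 23, 4): truth gives 16, best alternative gives 0.
Others report (23, 4, 4): truth gives 16, best alternative gives 0.
Others report (4, 4, 31): truth gives 16, best alternative gives 16.
Others report (4, 19, 19): truth gives 16, best alternative gives 16.
Others report (4, 19, 23): truth gives 16, best alternative gives 16.
(Remaining 58 profiles checked similarly; truth is weakly best in each.)
In every case the truthful report is at least as good as any alternative, so it is a dominant strategy.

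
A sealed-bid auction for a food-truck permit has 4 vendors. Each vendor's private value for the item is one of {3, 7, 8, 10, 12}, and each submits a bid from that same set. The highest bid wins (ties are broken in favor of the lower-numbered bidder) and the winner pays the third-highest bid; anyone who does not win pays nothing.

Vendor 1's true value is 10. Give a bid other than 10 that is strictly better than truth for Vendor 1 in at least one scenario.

12

Suppose Vendor 2 bids 3, Vendor 3 bids 3 and Vendor 4 bids 12.
Bid 10: loses, pays 0, utility 0.
Bid 12: wins, pays 3, utility 10 - 3 = 7.
So bidding 12 beats truth here (7 > 0).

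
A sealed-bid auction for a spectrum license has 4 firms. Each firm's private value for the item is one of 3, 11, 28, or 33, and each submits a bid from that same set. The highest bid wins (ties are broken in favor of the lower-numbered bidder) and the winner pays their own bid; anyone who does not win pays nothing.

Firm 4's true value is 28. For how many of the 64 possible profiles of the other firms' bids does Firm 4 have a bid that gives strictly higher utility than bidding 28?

Others bid (3, 3, 3): truth gives 0; bid 11 gives 17 > 0. Violating.
Others bid (3, 3, 11): truth gives 0; no alternative beats it.
Others bid (3, 3, 28): truth gives 0; no alternative beats it.
(Checking all 64 profiles: 1 has a profitable deviation, 63 do not.)

1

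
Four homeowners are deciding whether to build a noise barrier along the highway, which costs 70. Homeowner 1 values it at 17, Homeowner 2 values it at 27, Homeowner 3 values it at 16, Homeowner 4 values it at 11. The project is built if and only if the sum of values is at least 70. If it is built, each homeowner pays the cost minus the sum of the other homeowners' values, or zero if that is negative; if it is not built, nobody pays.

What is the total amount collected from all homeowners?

67

Total value 71 ≥ cost 70, so it is built.
Homeowner 1: others sum to 54; max(0, 70 - 54) = 16.
Homeowner 2: others sum to 44; max(0, 70 - 44) = 26.
Homeowner 3: others sum to 55; max(0, 70 - 55) = 15.
Homeowner 4: others sum to 60; max(0, 70 - 60) = 10.
Total collected = 16 + 26 + 15 + 10 = 67.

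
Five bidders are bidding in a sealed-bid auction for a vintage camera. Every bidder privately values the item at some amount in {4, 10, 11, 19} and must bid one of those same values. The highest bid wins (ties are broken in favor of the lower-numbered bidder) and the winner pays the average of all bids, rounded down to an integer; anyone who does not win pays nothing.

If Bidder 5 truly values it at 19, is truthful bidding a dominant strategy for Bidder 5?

No

Consider the case where Bidder 1 bids 4, Bidder 2 bids 4, Bidder 3 bids 4 and Bidder 4 bids 4.
Truthful bid 19: wins, pays 7, utility 19 - 7 = 12.
Bid 10 instead: wins, pays 5, utility 19 - 5 = 14.
Since 14 > 12, bidding 10 is strictly better here, so truthful bidding is not dominant.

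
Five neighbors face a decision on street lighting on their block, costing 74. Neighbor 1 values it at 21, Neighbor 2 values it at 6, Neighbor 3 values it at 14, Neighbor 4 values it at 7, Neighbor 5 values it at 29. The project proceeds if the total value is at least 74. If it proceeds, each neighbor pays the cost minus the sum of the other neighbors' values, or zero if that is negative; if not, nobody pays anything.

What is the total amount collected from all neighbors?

62

Total value 77 ≥ cost 74, so it is built.
Neighbor 1: others sum to 56; max(0, 74 - 56) = 18.
Neighbor 2: others sum to 71; max(0, 74 - 71) = 3.
Neighbor 3: others sum to 63; max(0, 74 - 63) = 11.
Neighbor 4: others sum to 70; max(0, 74 - 70) = 4.
Neighbor 5: others sum to 48; max(0, 74 - 48) = 26.
Total collected = 18 + 3 + 11 + 4 + 26 = 62.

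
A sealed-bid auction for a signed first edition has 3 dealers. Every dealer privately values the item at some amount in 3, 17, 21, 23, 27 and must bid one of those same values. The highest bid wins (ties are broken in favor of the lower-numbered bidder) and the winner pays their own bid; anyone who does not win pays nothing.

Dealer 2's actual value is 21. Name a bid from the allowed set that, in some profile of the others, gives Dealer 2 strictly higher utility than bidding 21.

17

Suppose Dealer 1 bids 3 and Dealer 3 bids 3.
Bid 21: wins, pays 21, utility 21 - 21 = 0.
Bid 17: wins, pays 17, utility 21 - 17 = 4.
So bidding 17 beats truth here (4 > 0).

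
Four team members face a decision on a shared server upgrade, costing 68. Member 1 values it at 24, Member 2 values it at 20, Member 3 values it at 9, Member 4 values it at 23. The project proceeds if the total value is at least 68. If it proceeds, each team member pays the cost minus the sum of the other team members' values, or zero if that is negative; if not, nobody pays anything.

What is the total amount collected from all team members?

Total value 76 ≥ cost 68, so it is built.
Member 1: others sum to 52; max(0, 68 - 52) = 16.
Member 2: others sum to 56; max(0, 68 - 56) = 12.
Member 3: others sum to 67; max(0, 68 - 67) = 1.
Member 4: others sum to 53; max(0, 68 - 53) = 15.
Total collected = 16 + 12 + 1 + 15 = 44.

44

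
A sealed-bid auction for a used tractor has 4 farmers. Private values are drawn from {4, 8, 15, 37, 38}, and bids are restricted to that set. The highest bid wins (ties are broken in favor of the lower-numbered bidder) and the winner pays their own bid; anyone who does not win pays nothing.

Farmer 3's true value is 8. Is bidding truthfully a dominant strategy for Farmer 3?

Check each profile of the others' bids and compare truth against every alternative bid.
Others bid (4, 4, 4): truth gives 0, best alternative gives 0.
Others bid (4, 4, 8): truth gives 0, best alternative gives 0.
Others bid (4, 4, 15): truth gives 0, best alternative gives 0.
Others bid (4, 4, 37): truth gives 0, best alternative gives 0.
Others bid (4, 4, 38): truth gives 0, best alternative gives 0.
Others bid (4, 8, 4): truth gives 0, best alternative gives 0.
(Remaining 119 profiles checked similarly; truth is weakly best in each.)
In every case the truthful bid is at least as good as any alternative, so it is a dominant strategy.

Yes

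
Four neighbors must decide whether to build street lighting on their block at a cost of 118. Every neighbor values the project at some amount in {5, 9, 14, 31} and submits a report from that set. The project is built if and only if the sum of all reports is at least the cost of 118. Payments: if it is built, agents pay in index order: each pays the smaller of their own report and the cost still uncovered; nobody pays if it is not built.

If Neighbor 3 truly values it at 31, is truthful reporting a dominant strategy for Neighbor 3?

Yes

Check each profile of the others' reports and compare truth against every alternative report.
Others report (5, 5, 5): truth gives 0, best alternative gives 0.
Others report (5, 5, 9): truth gives 0, best alternative gives 0.
Others report (5, 5, 14): truth gives 0, best alternative gives 0.
Others report (5, 5, 31): truth gives 0, best alternative gives 0.
Others report (5, 9, 5): truth gives 0, best alternative gives 0.
Others report (5, 9, 9): truth gives 0, best alternative gives 0.
(Remaining 58 profiles checked similarly; truth is weakly best in each.)
In every case the truthful report is at least as good as any alternative, so it is a dominant strategy.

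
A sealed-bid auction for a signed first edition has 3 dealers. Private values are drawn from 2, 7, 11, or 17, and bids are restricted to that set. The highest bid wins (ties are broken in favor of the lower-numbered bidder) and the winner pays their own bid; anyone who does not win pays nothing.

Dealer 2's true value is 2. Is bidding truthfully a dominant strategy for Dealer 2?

Yes

Check each profile of the others' bids and compare truth against every alternative bid.
Others bid (2, 2): truth gives 0, best alternative gives -5.
Others bid (2, 7): truth gives 0, best alternative gives -5.
Others bid (2, 11): truth gives 0, best alternative gives 0.
Others bid (2, 17): truth gives 0, best alternative gives 0.
Others bid (7, 2): truth gives 0, best alternative gives 0.
Others bid (7, 7): truth gives 0, best alternative gives 0.
(Remaining 10 profiles checked similarly; truth is weakly best in each.)
In every case the truthful bid is at least as good as any alternative, so it is a dominant strategy.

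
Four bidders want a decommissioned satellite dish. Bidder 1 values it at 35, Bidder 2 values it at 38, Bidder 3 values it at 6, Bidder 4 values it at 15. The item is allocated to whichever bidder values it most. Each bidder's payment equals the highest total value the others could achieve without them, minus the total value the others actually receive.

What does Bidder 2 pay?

Bidder 2 has the highest value and receives the item.
Without Bidder 2, the item would go to the next-highest value, 35, so the others could achieve 35.
With Bidder 2 present and winning, the others receive nothing, so their total is 0.
Payment = 35 - 0 = 35.

35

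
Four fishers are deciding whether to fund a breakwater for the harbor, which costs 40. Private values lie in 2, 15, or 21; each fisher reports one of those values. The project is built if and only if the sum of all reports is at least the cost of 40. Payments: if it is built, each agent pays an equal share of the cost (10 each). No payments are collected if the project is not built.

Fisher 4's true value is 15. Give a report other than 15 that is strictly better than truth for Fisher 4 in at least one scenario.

21

Suppose Fisher 1 reports 2, Fisher 2 reports 2 and Fisher 3 reports 15.
Report 15: project not built, utility 0.
Report 21: project built, pays 10, utility 15 - 10 = 5.
So reporting 21 beats truth here (5 > 0).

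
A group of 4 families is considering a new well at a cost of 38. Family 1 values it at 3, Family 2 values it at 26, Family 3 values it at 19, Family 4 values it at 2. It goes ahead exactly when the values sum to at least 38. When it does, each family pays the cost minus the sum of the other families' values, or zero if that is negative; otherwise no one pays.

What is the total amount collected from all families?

Total value 50 ≥ cost 38, so it is built.
Family 1: others sum to 47; max(0, 38 - 47) = 0.
Family 2: others sum to 24; max(0, 38 - 24) = 14.
Family 3: others sum to 31; max(0, 38 - 31) = 7.
Family 4: others sum to 48; max(0, 38 - 48) = 0.
Total collected = 0 + 14 + 7 + 0 = 21.

21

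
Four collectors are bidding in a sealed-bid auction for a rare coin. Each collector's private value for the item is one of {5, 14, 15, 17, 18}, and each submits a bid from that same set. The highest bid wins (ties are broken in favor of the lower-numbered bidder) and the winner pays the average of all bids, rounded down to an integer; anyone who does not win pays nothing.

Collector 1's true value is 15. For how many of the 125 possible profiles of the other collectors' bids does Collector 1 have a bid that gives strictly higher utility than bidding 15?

Others bid (5, 5, 5): truth gives 8; bid 5 gives 10 > 8. Violating.
Others bid (5, 5, 17): truth gives 0; bid 17 gives 4 > 0. Violating.
Others bid (5, 5, 18): truth gives 0; bid 18 gives 4 > 0. Violating.
Others bid (5, 14, 14): truth gives 3; bid 14 gives 4 > 3. Violating.
Others bid (5, 5, 14): truth gives 6; no alternative beats it.
Others bid (5, 5, 15): truth gives 5; no alternative beats it.
(Checking all 125 profiles: 46 have a profitable deviation, 79 do not.)

46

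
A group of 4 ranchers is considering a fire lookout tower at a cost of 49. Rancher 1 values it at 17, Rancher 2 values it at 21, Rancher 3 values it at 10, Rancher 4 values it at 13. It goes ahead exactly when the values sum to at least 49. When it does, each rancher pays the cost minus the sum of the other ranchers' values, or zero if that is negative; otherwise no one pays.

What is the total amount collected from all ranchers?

Total value 61 ≥ cost 49, so it is built.
Rancher 1: others sum to 44; max(0, 49 - 44) = 5.
Rancher 2: others sum to 40; max(0, 49 - 40) = 9.
Rancher 3: others sum to 51; max(0, 49 - 51) = 0.
Rancher 4: others sum to 48; max(0, 49 - 48) = 1.
Total collected = 5 + 9 + 0 + 1 = 15.

15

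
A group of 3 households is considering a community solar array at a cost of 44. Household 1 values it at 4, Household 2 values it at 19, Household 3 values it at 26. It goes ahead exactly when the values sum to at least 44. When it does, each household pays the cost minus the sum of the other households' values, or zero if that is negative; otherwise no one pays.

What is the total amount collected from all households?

Total value 49 ≥ cost 44, so it is built.
Household 1: others sum to 45; max(0, 44 - 45) = 0.
Household 2: others sum to 30; max(0, 44 - 30) = 14.
Household 3: others sum to 23; max(0, 44 - 23) = 21.
Total collected = 0 + 14 + 21 = 35.

35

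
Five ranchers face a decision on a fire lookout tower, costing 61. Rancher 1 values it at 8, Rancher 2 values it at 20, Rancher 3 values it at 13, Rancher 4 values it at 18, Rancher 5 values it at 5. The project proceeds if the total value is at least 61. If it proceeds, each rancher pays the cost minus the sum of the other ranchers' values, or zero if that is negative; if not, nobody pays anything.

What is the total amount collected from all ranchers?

49

Total value 64 ≥ cost 61, so it is built.
Rancher 1: others sum to 56; max(0, 61 - 56) = 5.
Rancher 2: others sum to 44; max(0, 61 - 44) = 17.
Rancher 3: others sum to 51; max(0, 61 - 51) = 10.
Rancher 4: others sum to 46; max(0, 61 - 46) = 15.
Rancher 5: others sum to 59; max(0, 61 - 59) = 2.
Total collected = 5 + 17 + 10 + 15 + 2 = 49.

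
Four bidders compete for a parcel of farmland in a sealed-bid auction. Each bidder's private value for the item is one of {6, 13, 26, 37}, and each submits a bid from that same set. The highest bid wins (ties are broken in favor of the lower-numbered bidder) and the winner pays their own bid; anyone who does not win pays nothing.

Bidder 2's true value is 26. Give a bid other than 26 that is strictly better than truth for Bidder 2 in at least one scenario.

Suppose Bidder 1 bids 6, Bidder 3 bids 6 and Bidder 4 bids 6.
Bid 26: wins, pays 26, utility 26 - 26 = 0.
Bid 13: wins, pays 13, utility 26 - 13 = 13.
So bidding 13 beats truth here (13 > 0).

13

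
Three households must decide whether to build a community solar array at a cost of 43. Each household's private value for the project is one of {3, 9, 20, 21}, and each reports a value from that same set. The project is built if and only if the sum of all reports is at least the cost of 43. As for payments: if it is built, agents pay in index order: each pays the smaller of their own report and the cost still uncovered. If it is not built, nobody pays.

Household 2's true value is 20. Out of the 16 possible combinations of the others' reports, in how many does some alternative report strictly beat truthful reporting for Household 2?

4

Others report (20, 20): truth gives 0; report 3 gives 17 > 0. Violating.
Others report (20, 21): truth gives 0; report 3 gives 17 > 0. Violating.
Others report (21, 20): truth gives 0; report 3 gives 17 > 0. Violating.
Others report (21, 21): truth gives 0; report 3 gives 17 > 0. Violating.
Others report (3, 3): truth gives 0; no alternative beats it.
Others report (3, 9): truth gives 0; no alternative beats it.
(Checking all 16 profiles: 4 have a profitable deviation, 12 do not.)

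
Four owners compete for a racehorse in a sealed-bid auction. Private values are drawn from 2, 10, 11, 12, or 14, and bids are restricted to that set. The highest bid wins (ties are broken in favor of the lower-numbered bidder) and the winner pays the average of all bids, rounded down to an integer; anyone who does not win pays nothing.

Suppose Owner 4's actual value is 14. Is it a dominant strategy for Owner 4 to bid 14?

Consider the case where Owner 1 bids 2, Owner 2 bids 2 and Owner 3 bids 2.
Truthful bid 14: wins, pays 5, utility 14 - 5 = 9.
Bid 10 instead: wins, pays 4, utility 14 - 4 = 10.
Since 10 > 9, bidding 10 is strictly better here, so truthful bidding is not dominant.

No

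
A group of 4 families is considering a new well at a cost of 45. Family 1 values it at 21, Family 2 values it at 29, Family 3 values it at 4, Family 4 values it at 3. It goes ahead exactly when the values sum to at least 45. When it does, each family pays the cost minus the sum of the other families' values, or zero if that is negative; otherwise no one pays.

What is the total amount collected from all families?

Total value 57 ≥ cost 45, so it is built.
Family 1: others sum to 36; max(0, 45 - 36) = 9.
Family 2: others sum to 28; max(0, 45 - 28) = 17.
Family 3: others sum to 53; max(0, 45 - 53) = 0.
Family 4: others sum to 54; max(0, 45 - 54) = 0.
Total collected = 9 + 17 + 0 + 0 = 26.

26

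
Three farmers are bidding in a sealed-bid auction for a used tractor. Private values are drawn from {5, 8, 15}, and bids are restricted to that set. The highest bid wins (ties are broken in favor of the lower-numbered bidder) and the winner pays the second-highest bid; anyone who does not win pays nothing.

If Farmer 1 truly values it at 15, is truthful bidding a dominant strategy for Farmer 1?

Yes

Check each profile of the others' bids and compare truth against every alternative bid.
Others bid (5, 5): truth gives 10, best alternative gives 10.
Others bid (5, 8): truth gives 7, best alternative gives 7.
Others bid (8, 5): truth gives 7, best alternative gives 7.
Others bid (8, 8): truth gives 7, best alternative gives 7.
Others bid (5, 15): truth gives 0, best alternative gives 0.
Others bid (8, 15): truth gives 0, best alternative gives 0.
(Remaining 3 profiles checked similarly; truth is weakly best in each.)
In every case the truthful bid is at least as good as any alternative, so it is a dominant strategy.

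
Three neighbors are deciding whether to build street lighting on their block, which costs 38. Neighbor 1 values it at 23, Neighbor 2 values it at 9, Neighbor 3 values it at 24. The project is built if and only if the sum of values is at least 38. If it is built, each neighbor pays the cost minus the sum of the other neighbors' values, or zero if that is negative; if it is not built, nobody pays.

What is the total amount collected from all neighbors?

11

Total value 56 ≥ cost 38, so it is built.
Neighbor 1: others sum to 33; max(0, 38 - 33) = 5.
Neighbor 2: others sum to 47; max(0, 38 - 47) = 0.
Neighbor 3: others sum to 32; max(0, 38 - 32) = 6.
Total collected = 5 + 0 + 6 = 11.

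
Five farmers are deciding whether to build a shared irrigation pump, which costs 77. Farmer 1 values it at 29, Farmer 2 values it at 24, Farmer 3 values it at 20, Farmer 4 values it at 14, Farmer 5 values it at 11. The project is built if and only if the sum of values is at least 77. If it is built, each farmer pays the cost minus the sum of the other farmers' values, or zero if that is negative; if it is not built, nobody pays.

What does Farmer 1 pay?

8

Total value 98 ≥ cost 77, so the project is built.
The other farmers' values sum to 69.
Cost minus that sum is 77 - 69 = 8.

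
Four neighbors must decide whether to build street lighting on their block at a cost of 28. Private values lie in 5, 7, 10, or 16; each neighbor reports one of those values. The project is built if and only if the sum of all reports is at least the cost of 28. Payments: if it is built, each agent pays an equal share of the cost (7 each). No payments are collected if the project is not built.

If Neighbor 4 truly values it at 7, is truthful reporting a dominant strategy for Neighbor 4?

Check each profile of the others' reports and compare truth against every alternative report.
Others report (5, 5, 5): truth gives 0, best alternative gives 0.
Others report (5, 5, 7): truth gives 0, best alternative gives 0.
Others report (5, 5, 10): truth gives 0, best alternative gives 0.
Others report (5, 5, 16): truth gives 0, best alternative gives 0.
Others report (5, 7, 5): truth gives 0, best alternative gives 0.
Others report (5, 7, 7): truth gives 0, best alternative gives 0.
(Remaining 58 profiles checked similarly; truth is weakly best in each.)
In every case the truthful report is at least as good as any alternative, so it is a dominant strategy.

Yes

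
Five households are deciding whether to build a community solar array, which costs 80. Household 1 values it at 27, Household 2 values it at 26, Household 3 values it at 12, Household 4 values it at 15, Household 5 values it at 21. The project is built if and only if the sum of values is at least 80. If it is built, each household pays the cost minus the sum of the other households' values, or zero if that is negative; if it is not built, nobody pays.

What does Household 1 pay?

6

Total value 101 ≥ cost 80, so the project is built.
The other households' values sum to 74.
Cost minus that sum is 80 - 74 = 6.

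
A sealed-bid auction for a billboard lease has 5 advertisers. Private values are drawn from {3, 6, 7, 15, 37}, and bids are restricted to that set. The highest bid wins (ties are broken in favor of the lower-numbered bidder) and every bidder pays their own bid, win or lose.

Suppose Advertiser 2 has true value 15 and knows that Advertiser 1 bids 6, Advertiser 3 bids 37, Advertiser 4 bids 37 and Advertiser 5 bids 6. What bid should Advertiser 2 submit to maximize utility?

3

Bid 3: loses but pays 3, utility -3.
Bid 6: loses but pays 6, utility -6.
Bid 7: loses but pays 7, utility -7.
Bid 15: loses but pays 15, utility -15.
Bid 37: wins, pays 37, utility 15 - 37 = -22.
The best choice is 3 with utility -3.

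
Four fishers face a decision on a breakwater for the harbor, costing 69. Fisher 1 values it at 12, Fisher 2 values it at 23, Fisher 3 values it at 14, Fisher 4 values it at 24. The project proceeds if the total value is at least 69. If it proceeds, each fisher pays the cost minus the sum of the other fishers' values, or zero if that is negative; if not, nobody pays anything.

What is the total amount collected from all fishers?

Total value 73 ≥ cost 69, so it is built.
Fisher 1: others sum to 61; max(0, 69 - 61) = 8.
Fisher 2: others sum to 50; max(0, 69 - 50) = 19.
Fisher 3: others sum to 59; max(0, 69 - 59) = 10.
Fisher 4: others sum to 49; max(0, 69 - 49) = 20.
Total collected = 8 + 19 + 10 + 20 = 57.

57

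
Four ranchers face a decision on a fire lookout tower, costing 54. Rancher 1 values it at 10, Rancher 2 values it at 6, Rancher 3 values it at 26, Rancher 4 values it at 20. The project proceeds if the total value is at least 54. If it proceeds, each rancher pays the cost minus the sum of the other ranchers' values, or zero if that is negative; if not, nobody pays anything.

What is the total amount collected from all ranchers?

Total value 62 ≥ cost 54, so it is built.
Rancher 1: others sum to 52; max(0, 54 - 52) = 2.
Rancher 2: others sum to 56; max(0, 54 - 56) = 0.
Rancher 3: others sum to 36; max(0, 54 - 36) = 18.
Rancher 4: others sum to 42; max(0, 54 - 42) = 12.
Total collected = 2 + 0 + 18 + 12 = 32.

32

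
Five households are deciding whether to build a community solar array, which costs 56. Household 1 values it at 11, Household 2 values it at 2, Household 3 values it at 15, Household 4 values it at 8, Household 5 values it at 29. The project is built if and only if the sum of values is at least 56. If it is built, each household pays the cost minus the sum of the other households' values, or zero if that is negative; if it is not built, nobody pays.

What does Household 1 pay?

Total value 65 ≥ cost 56, so the project is built.
The other households' values sum to 54.
Cost minus that sum is 56 - 54 = 2.

2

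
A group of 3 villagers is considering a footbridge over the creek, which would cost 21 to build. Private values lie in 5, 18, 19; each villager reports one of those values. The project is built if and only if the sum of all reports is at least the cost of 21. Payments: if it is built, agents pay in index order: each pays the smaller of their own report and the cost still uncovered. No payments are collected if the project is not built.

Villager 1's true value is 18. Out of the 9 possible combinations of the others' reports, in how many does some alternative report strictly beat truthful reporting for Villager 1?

8

Others report (5, 18): truth gives 0; report 5 gives 13 > 0. Violating.
Others report (5, 19): truth gives 0; report 5 gives 13 > 0. Violating.
Others report (18, 5): truth gives 0; report 5 gives 13 > 0. Violating.
Others report (18, 18): truth gives 0; report 5 gives 13 > 0. Violating.
Others report (5, 5): truth gives 0; no alternative beats it.
(Checking all 9 profiles: 8 have a profitable deviation, 1 does not.)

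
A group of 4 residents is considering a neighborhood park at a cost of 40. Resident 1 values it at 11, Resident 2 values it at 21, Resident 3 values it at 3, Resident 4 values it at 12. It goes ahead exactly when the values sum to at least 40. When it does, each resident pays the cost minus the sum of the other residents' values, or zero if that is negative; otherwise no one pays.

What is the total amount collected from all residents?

23

Total value 47 ≥ cost 40, so it is built.
Resident 1: others sum to 36; max(0, 40 - 36) = 4.
Resident 2: others sum to 26; max(0, 40 - 26) = 14.
Resident 3: others sum to 44; max(0, 40 - 44) = 0.
Resident 4: others sum to 35; max(0, 40 - 35) = 5.
Total collected = 4 + 14 + 0 + 5 = 23.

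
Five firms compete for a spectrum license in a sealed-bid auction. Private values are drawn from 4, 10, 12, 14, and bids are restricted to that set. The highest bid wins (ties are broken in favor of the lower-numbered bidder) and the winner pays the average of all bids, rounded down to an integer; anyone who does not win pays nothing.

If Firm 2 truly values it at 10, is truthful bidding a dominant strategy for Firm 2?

Consider the case where Firm 1 bids 4, Firm 3 bids 4, Firm 4 bids 4 and Firm 5 bids 12.
Truthful bid 10: loses, pays 0, utility 0.
Bid 12 instead: wins, pays 7, utility 10 - 7 = 3.
Since 3 > 0, bidding 12 is strictly better here, so truthful bidding is not dominant.

No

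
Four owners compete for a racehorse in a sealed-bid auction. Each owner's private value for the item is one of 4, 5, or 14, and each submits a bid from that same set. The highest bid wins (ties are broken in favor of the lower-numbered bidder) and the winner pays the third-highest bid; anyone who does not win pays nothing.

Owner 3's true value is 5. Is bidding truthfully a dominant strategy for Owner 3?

Consider the case where Owner 1 bids 4, Owner 2 bids 4 and Owner 4 bids 14.
Truthful bid 5: loses, pays 0, utility 0.
Bid 14 instead: wins, pays 4, utility 5 - 4 = 1.
Since 1 > 0, bidding 14 is strictly better here, so truthful bidding is not dominant.

No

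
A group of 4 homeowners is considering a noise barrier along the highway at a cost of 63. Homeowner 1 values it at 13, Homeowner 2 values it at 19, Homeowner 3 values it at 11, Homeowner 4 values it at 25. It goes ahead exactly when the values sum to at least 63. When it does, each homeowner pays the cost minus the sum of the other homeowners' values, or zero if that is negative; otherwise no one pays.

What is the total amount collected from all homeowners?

48

Total value 68 ≥ cost 63, so it is built.
Homeowner 1: others sum to 55; max(0, 63 - 55) = 8.
Homeowner 2: others sum to 49; max(0, 63 - 49) = 14.
Homeowner 3: others sum to 57; max(0, 63 - 57) = 6.
Homeowner 4: others sum to 43; max(0, 63 - 43) = 20.
Total collected = 8 + 14 + 6 + 20 = 48.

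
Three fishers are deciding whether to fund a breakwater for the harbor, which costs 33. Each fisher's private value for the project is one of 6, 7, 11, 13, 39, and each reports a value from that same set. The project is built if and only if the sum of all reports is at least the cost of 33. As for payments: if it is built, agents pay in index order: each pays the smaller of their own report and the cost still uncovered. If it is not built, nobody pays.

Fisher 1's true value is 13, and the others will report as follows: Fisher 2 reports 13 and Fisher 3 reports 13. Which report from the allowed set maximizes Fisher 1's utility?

7

Report 6: project not built, utility 0.
Report 7: project built, pays 7, utility 13 - 7 = 6.
Report 11: project built, pays 11, utility 13 - 11 = 2.
Report 13: project built, pays 13, utility 13 - 13 = 0.
Report 39: project built, pays 33, utility 13 - 33 = -20.
The best choice is 7 with utility 6.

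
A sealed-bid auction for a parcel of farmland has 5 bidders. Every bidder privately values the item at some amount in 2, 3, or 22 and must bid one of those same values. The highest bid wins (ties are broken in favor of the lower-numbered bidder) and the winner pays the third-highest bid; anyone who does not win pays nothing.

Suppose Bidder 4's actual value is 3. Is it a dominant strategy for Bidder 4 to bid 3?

No

Consider the case where Bidder 1 bids 2, Bidder 2 bids 2, Bidder 3 bids 2 and Bidder 5 bids 22.
Truthful bid 3: loses, pays 0, utility 0.
Bid 22 instead: wins, pays 2, utility 3 - 2 = 1.
Since 1 > 0, bidding 22 is strictly better here, so truthful bidding is not dominant.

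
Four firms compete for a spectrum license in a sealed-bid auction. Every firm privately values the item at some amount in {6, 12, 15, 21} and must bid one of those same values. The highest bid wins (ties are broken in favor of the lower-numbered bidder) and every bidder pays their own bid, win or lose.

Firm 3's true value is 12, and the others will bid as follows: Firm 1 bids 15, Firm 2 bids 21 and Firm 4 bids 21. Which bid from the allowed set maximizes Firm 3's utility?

6

Bid 6: loses but pays 6, utility -6.
Bid 12: loses but pays 12, utility -12.
Bid 15: loses but pays 15, utility -15.
Bid 21: loses but pays 21, utility -21.
The best choice is 6 with utility -6.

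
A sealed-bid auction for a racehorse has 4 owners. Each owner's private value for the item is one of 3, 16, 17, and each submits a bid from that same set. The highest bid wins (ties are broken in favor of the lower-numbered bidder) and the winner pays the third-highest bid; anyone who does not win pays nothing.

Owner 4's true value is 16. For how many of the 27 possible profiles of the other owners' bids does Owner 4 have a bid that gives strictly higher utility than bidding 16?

Others bid (3, 3, 16): truth gives 0; bid 17 gives 13 > 0. Violating.
Others bid (3, 16, 3): truth gives 0; bid 17 gives 13 > 0. Violating.
Others bid (16, 3, 3): truth gives 0; bid 17 gives 13 > 0. Violating.
Others bid (3, 3, 3): truth gives 13; no alternative beats it.
Others bid (3, 3, 17): truth gives 0; no alternative beats it.
(Checking all 27 profiles: 3 have a profitable deviation, 24 do not.)

3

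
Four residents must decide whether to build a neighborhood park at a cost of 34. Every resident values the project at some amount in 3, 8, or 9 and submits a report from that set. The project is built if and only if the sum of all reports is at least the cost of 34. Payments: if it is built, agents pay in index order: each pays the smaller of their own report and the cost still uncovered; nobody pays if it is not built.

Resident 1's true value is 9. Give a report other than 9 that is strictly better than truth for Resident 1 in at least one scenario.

8

Suppose Resident 2 reports 8, Resident 3 reports 9 and Resident 4 reports 9.
Report 9: project built, pays 9, utility 9 - 9 = 0.
Report 8: project built, pays 8, utility 9 - 8 = 1.
So reporting 8 beats truth here (1 > 0).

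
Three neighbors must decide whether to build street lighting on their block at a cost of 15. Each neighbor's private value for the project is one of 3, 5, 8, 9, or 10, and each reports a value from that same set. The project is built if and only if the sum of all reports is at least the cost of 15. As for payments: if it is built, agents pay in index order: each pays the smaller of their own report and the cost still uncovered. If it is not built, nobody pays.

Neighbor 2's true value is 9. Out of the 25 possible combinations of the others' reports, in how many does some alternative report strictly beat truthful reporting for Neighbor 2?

24

Others report (3, 5): truth gives 0; report 8 gives 1 > 0. Violating.
Others report (3, 8): truth gives 0; report 5 gives 4 > 0. Violating.
Others report (3, 9): truth gives 0; report 3 gives 6 > 0. Violating.
Others report (3, 10): truth gives 0; report 3 gives 6 > 0. Violating.
Others report (3, 3): truth gives 0; no alternative beats it.
(Checking all 25 profiles: 24 have a profitable deviation, 1 does not.)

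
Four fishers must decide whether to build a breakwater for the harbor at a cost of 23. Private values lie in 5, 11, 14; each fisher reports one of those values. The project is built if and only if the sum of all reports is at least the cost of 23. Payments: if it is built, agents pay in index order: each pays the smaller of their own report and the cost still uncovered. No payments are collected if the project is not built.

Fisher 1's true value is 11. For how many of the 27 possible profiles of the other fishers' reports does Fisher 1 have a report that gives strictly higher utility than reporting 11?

Others report (5, 5, 11): truth gives 0; report 5 gives 6 > 0. Violating.
Others report (5, 5, 14): truth gives 0; report 5 gives 6 > 0. Violating.
Others report (5, 11, 5): truth gives 0; report 5 gives 6 > 0. Violating.
Others report (5, 11, 11): truth gives 0; report 5 gives 6 > 0. Violating.
Others report (5, 5, 5): truth gives 0; no alternative beats it.
(Checking all 27 profiles: 26 have a profitable deviation, 1 does not.)

26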